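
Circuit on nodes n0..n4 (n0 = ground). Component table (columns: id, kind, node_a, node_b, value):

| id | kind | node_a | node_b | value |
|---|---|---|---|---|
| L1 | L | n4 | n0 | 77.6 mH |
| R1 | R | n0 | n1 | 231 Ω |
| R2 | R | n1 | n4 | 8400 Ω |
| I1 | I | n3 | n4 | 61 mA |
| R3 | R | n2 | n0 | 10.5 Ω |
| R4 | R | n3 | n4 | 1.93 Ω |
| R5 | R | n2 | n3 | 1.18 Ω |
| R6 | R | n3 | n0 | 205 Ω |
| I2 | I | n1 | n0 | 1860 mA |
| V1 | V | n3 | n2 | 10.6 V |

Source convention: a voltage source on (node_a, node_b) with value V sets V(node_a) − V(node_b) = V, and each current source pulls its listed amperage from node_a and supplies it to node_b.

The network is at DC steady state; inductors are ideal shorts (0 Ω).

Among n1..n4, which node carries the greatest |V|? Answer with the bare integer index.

1

Element admittances at DC:
  L1: short n4↔n0 (DC inductor)
  Y(R1) = 0.004329 S between n0,n1
  Y(R2) = 0.0001190 S between n1,n4
  I1: injects 0.061 A into n4 (from n3)
  Y(R3) = 0.09524 S between n2,n0
  Y(R4) = 0.5181 S between n3,n4
  Y(R5) = 0.8475 S between n2,n3
  Y(R6) = 0.004878 S between n3,n0
  I2: injects 1.86 A into n0 (from n1)
  V1: constraint V(n3)−V(n2) = 10.6
Assemble and solve the 6×6 MNA system:
  V(n1)=-418.2  V(n2)=-9.066  V(n3)=1.534  V(n4)=0.000
  i(L1)=0.8061  i(V1)=-9.846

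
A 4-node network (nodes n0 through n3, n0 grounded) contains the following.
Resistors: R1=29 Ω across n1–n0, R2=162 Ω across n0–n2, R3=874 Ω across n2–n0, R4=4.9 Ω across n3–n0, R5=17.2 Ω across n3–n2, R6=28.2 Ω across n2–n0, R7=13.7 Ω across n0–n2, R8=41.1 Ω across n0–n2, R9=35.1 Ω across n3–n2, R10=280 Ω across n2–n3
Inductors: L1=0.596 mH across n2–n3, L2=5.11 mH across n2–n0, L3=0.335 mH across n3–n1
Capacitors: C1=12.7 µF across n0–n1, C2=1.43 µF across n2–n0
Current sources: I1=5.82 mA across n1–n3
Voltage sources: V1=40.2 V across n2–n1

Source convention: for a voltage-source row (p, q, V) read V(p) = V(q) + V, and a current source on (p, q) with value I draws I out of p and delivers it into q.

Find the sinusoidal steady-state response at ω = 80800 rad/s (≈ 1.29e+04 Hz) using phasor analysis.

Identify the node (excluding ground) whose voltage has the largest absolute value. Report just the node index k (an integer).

MNA unknowns: 3 node voltages V₁..V_3 plus 1 source current (V1)
R1: Y=0.03448+0.000j on G[1,0]
R2: Y=0.006173+0.000j on G[0,2]
L1: Y=0.000-0.02077j on G[2,3]
L2: Y=0.000-0.002422j on G[2,0]
L3: Y=0.000-0.03694j on G[3,1]
R3: Y=0.001144+0.000j on G[2,0]
R4: Y=0.2041+0.000j on G[3,0]
R5: Y=0.05814+0.000j on G[3,2]
R6: Y=0.03546+0.000j on G[2,0]
C1: Y=0.000+1.026j on G[0,1]
C2: Y=0.000+0.1155j on G[2,0]
R7: Y=0.07299+0.000j on G[0,2]
R8: Y=0.02433+0.000j on G[0,2]
I1: z[1]−=0.00582, z[3]+=0.00582
R9: Y=0.02849+0.000j on G[3,2]
R10: Y=0.003571+0.000j on G[2,3]
V1: row V2−V1=40.2, i_V1 at 2,1
solve → V1=-5.359+6.173j, V2=34.84+6.173j, V3=11.45+2.351j
aux → i_V1=-6.372-4.665j

2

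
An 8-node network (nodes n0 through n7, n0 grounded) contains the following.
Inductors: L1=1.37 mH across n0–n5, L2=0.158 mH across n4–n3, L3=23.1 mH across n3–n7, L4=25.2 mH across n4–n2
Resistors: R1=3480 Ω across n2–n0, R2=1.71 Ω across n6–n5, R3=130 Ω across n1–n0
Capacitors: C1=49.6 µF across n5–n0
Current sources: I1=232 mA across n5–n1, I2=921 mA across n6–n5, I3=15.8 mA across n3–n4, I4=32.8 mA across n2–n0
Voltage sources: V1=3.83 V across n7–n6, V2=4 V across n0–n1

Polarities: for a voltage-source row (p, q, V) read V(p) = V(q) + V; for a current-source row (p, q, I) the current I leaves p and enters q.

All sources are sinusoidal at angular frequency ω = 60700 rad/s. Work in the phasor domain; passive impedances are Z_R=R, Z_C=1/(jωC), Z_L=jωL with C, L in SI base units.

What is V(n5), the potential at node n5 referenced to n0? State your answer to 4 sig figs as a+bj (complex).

0.005483+0.08388j V

Apply KCL at each of the 7 non-ground nodes and solve the resulting linear system.
Node n1: branches {I1, R3, V2} → V_1 = -4.000+0.000j
Node n2: branches {R1, L4, I4} → V_2 = -46.14-57.22j
Node n3: branches {L2, L3, I3} → V_3 = -20.83-27.29j
Node n4: branches {L2, L4, I3} → V_4 = -20.99-27.33j
Node n5: branches {L1, C1, I1, I2, R2} → V_5 = 0.005483+0.08388j
Node n6: branches {I2, R2, V1} → V_6 = -1.603+0.1120j
Node n7: branches {L3, V1} → V_7 = 2.227+0.1120j
Source currents: i(V1)=-0.01954+0.01644j, i(V2)=-0.2628+0.000j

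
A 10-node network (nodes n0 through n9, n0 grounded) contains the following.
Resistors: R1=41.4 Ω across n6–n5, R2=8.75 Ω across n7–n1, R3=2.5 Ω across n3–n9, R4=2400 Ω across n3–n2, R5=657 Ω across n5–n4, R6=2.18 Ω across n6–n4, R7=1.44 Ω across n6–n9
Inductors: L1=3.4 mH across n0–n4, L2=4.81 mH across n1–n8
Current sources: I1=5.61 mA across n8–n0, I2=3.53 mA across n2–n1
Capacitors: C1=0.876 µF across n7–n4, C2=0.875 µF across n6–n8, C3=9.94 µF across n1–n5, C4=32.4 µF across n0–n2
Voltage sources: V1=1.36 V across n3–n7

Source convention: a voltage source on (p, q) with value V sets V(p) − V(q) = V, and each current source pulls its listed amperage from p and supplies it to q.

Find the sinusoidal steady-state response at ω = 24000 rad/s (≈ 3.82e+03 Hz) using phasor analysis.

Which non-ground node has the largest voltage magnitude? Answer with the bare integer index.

MNA unknowns: 9 node voltages V₁..V_9 plus 1 source current (V1)
R1: Y=0.02415+0.000j on G[6,5]
L1: Y=0.000-0.01225j on G[0,4]
I1: z[8]−=0.00561, z[0]+=0.00561
C1: Y=0.000+0.02102j on G[7,4]
R2: Y=0.1143+0.000j on G[7,1]
R3: Y=0.4000+0.000j on G[3,9]
I2: z[2]−=0.00353, z[1]+=0.00353
C2: Y=0.000+0.02100j on G[6,8]
C3: Y=0.000+0.2386j on G[1,5]
C4: Y=0.000+0.7776j on G[0,2]
L2: Y=0.000-0.008663j on G[1,8]
R4: Y=0.0004167+0.000j on G[3,2]
R5: Y=0.001522+0.000j on G[5,4]
R6: Y=0.4587+0.000j on G[6,4]
R7: Y=0.6944+0.000j on G[6,9]
V1: row V3−V7=1.36, i_V1 at 3,7
solve → V1=-0.9444-0.1514j, V2=-3.379e-05+0.004466j, V3=0.1366-0.05860j, V4=-0.002144-0.1744j, V5=-0.9304-0.2517j, V6=0.001584-0.1181j, V7=-1.223-0.05860j, V8=0.6658+0.3600j, V9=0.05092-0.09634j
aux → i_V1=-0.03432-0.01507j

7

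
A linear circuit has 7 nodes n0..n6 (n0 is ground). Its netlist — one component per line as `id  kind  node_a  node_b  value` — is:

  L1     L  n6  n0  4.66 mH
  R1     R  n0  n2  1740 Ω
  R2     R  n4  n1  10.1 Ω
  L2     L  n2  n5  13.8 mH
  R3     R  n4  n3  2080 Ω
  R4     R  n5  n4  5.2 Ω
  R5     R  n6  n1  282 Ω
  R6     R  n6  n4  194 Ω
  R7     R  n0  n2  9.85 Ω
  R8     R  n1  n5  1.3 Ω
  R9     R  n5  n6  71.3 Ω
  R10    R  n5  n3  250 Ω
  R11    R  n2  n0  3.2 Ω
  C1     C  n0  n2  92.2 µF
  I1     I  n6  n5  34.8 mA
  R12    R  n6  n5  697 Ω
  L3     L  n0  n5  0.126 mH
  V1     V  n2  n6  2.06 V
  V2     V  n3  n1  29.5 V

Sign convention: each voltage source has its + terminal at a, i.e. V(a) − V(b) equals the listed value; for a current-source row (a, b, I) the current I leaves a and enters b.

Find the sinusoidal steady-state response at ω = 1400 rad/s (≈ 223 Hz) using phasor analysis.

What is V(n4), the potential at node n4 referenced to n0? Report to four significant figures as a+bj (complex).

-0.03584-0.02149j V

Element admittances at ω=1400 rad/s:
  Y(L1) = 0.000-0.1533j S between n6,n0
  Y(R1) = 0.0005747+0.000j S between n0,n2
  Y(R2) = 0.09901+0.000j S between n4,n1
  Y(L2) = 0.000-0.05176j S between n2,n5
  Y(R3) = 0.0004808+0.000j S between n4,n3
  Y(R4) = 0.1923+0.000j S between n5,n4
  Y(R5) = 0.003546+0.000j S between n6,n1
  Y(R6) = 0.005155+0.000j S between n6,n4
  Y(R7) = 0.1015+0.000j S between n0,n2
  Y(R8) = 0.7692+0.000j S between n1,n5
  Y(R9) = 0.01403+0.000j S between n5,n6
  Y(R10) = 0.004000+0.000j S between n5,n3
  Y(R11) = 0.3125+0.000j S between n2,n0
  Y(C1) = 0.000+0.1291j S between n0,n2
  I1: injects 0.0348 A into n5 (from n6)
  Y(R12) = 0.001435+0.000j S between n6,n5
  Y(L3) = 0.000-5.669j S between n0,n5
  V1: constraint V(n2)−V(n6) = 2.06
  V2: constraint V(n3)−V(n1) = 29.5
Assemble and solve the 8×8 MNA system:
  V(n1)=-0.1589-0.01243j  V(n2)=0.1518-0.6945j  V(n3)=29.34-0.01243j  V(n4)=-0.03584-0.02149j  V(n5)=0.004258-0.008140j  V(n6)=-1.908-0.6945j
  i(V1)=-0.1171+0.2760j  i(V2)=-0.1315+1.282e-05j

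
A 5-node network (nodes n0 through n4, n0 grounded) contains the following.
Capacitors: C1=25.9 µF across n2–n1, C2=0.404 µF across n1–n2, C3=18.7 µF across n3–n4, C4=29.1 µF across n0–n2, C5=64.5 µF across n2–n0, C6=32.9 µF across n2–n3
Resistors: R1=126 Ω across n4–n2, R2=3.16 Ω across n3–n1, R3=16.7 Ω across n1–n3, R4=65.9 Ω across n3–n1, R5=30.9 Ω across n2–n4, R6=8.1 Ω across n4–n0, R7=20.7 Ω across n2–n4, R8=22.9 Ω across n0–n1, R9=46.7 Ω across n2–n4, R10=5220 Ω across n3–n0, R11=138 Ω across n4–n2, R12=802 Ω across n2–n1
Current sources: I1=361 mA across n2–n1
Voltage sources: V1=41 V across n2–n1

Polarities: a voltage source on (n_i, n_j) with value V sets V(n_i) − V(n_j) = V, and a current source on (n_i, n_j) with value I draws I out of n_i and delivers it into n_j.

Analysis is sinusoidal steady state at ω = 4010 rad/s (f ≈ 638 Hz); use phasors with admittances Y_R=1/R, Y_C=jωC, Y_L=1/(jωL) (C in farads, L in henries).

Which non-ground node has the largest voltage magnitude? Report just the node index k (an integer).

Element admittances at ω=4010 rad/s:
  Y(C1) = 0.000+0.1039j S between n2,n1
  Y(R1) = 0.007937+0.000j S between n4,n2
  Y(R2) = 0.3165+0.000j S between n3,n1
  Y(R3) = 0.05988+0.000j S between n1,n3
  Y(R4) = 0.01517+0.000j S between n3,n1
  Y(R5) = 0.03236+0.000j S between n2,n4
  Y(C2) = 0.000+0.001620j S between n1,n2
  Y(R6) = 0.1235+0.000j S between n4,n0
  Y(C3) = 0.000+0.07499j S between n3,n4
  Y(R7) = 0.04831+0.000j S between n2,n4
  Y(R8) = 0.04367+0.000j S between n0,n1
  Y(R9) = 0.02141+0.000j S between n2,n4
  Y(R10) = 0.0001916+0.000j S between n3,n0
  Y(C4) = 0.000+0.1167j S between n0,n2
  Y(R11) = 0.007246+0.000j S between n4,n2
  Y(C5) = 0.000+0.2586j S between n2,n0
  Y(C6) = 0.000+0.1319j S between n2,n3
  Y(R12) = 0.001247+0.000j S between n2,n1
  I1: injects 0.361 A into n1 (from n2)
  V1: constraint V(n2)−V(n1) = 41
Assemble and solve the 5×5 MNA system:
  V(n1)=-36.99-5.706j  V(n2)=4.011-5.706j  V(n3)=-28.01+9.635j  V(n4)=-4.222-10.19j
  i(V1)=-5.543-10.58j

1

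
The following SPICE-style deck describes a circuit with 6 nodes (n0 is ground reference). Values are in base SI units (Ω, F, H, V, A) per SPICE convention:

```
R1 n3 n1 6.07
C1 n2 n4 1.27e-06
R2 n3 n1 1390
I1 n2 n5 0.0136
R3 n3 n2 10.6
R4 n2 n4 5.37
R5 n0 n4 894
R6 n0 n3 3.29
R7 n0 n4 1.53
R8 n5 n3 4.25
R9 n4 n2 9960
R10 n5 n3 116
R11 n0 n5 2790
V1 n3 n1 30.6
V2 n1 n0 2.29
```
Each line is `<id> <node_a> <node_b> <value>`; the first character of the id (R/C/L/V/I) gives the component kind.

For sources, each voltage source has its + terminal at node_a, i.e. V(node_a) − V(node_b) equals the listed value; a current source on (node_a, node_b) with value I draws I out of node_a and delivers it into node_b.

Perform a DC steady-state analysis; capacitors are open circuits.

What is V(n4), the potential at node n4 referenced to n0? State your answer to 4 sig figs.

Element admittances at DC:
  Y(R1) = 0.1647 S between n3,n1
  Y(C1) = 0.000 S between n2,n4
  Y(R2) = 0.0007194 S between n3,n1
  I1: injects 0.0136 A into n5 (from n2)
  Y(R3) = 0.09434 S between n3,n2
  Y(R4) = 0.1862 S between n2,n4
  Y(R5) = 0.001119 S between n0,n4
  Y(R6) = 0.3040 S between n0,n3
  Y(R7) = 0.6536 S between n0,n4
  Y(R8) = 0.2353 S between n5,n3
  Y(R9) = 0.0001004 S between n4,n2
  Y(R10) = 0.008621 S between n5,n3
  Y(R11) = 0.0003584 S between n0,n5
  V1: constraint V(n3)−V(n1) = 30.6
  V2: constraint V(n1)−V(n0) = 2.29
Assemble and solve the 7×7 MNA system:
  V(n1)=2.290  V(n2)=12.90  V(n3)=32.89  V(n4)=2.859  V(n5)=32.90
  i(V1)=-16.94  i(V2)=-11.88

2.859 V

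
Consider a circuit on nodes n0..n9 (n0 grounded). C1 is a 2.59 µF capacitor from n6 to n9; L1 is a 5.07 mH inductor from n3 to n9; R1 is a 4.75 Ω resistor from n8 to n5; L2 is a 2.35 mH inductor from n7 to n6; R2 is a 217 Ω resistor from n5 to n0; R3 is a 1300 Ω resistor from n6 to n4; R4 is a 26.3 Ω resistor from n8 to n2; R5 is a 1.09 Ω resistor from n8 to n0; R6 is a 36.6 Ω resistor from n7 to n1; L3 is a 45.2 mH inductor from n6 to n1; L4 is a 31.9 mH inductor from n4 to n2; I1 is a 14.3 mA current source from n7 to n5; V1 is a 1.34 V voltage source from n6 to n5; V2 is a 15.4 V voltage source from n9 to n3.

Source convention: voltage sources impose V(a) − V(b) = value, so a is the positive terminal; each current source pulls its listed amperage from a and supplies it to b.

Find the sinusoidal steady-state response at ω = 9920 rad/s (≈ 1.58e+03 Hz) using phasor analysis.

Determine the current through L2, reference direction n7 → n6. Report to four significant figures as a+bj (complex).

MNA unknowns: 9 node voltages V₁..V_9 plus 2 source currents (V1, V2)
C1: Y=0.000+0.02569j on G[6,9]
L1: Y=0.000-0.01988j on G[3,9]
R1: Y=0.2105+0.000j on G[8,5]
L2: Y=0.000-0.04290j on G[7,6]
R2: Y=0.004608+0.000j on G[5,0]
R3: Y=0.0007692+0.000j on G[6,4]
R4: Y=0.03802+0.000j on G[8,2]
R5: Y=0.9174+0.000j on G[8,0]
R6: Y=0.02732+0.000j on G[7,1]
L3: Y=0.000-0.002230j on G[6,1]
L4: Y=0.000-0.003160j on G[4,2]
I1: z[7]−=0.0143, z[5]+=0.0143
V1: row V6−V5=1.34, i_V1 at 6,5
V2: row V9−V3=15.4, i_V2 at 9,3
solve → V1=1.360-0.3139j, V2=0.02508-0.005964j, V3=-14.06+0.001048j, V4=0.09678+0.2956j, V5=-0.004408+0.001048j, V6=1.336+0.001048j, V7=1.334-0.3159j, V8=2.214e-05-5.264e-06j, V9=1.336+0.001048j
aux → i_V1=-0.01525+0.0002266j, i_V2=0.000+0.3062j

-0.01360+5.451e-05j A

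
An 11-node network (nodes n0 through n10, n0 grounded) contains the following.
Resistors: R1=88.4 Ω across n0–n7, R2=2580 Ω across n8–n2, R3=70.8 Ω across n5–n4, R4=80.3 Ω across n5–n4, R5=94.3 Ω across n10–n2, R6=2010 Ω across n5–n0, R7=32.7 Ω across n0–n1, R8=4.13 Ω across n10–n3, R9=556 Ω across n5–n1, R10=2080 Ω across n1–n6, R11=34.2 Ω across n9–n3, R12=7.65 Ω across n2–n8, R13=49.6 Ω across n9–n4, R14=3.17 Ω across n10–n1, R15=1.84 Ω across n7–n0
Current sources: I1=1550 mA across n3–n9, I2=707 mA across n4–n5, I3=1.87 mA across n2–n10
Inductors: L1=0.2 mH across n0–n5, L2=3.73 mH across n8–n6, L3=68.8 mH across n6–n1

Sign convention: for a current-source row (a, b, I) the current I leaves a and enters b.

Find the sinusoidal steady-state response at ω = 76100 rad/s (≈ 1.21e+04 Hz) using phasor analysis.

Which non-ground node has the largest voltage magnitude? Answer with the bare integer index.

Element admittances at ω=76100 rad/s:
  Y(R1) = 0.01131+0.000j S between n0,n7
  Y(R2) = 0.0003876+0.000j S between n8,n2
  I1: injects 1.55 A into n9 (from n3)
  Y(L1) = 0.000-0.06570j S between n0,n5
  Y(R3) = 0.01412+0.000j S between n5,n4
  Y(R4) = 0.01245+0.000j S between n5,n4
  Y(R5) = 0.01060+0.000j S between n10,n2
  Y(R6) = 0.0004975+0.000j S between n5,n0
  Y(R7) = 0.03058+0.000j S between n0,n1
  Y(R8) = 0.2421+0.000j S between n10,n3
  Y(R9) = 0.001799+0.000j S between n5,n1
  Y(L2) = 0.000-0.003523j S between n8,n6
  I2: injects 0.707 A into n5 (from n4)
  Y(R10) = 0.0004808+0.000j S between n1,n6
  Y(R11) = 0.02924+0.000j S between n9,n3
  Y(R12) = 0.1307+0.000j S between n2,n8
  Y(L3) = 0.000-0.0001910j S between n6,n1
  Y(R13) = 0.02016+0.000j S between n9,n4
  Y(R14) = 0.3155+0.000j S between n10,n1
  Y(R15) = 0.5435+0.000j S between n7,n0
  I3: injects 0.00187 A into n10 (from n2)
Assemble and solve the 10×10 MNA system:
  V(n1)=-15.21+1.685j  V(n2)=-16.88+1.776j  V(n3)=-18.81+1.989j  V(n4)=-7.182+5.496j  V(n5)=0.8379+7.071j  V(n6)=-16.75+1.968j  V(n7)=0.000+0.000j  V(n8)=-16.87+1.772j  V(n9)=17.31+3.421j  V(n10)=-16.77+1.816j

3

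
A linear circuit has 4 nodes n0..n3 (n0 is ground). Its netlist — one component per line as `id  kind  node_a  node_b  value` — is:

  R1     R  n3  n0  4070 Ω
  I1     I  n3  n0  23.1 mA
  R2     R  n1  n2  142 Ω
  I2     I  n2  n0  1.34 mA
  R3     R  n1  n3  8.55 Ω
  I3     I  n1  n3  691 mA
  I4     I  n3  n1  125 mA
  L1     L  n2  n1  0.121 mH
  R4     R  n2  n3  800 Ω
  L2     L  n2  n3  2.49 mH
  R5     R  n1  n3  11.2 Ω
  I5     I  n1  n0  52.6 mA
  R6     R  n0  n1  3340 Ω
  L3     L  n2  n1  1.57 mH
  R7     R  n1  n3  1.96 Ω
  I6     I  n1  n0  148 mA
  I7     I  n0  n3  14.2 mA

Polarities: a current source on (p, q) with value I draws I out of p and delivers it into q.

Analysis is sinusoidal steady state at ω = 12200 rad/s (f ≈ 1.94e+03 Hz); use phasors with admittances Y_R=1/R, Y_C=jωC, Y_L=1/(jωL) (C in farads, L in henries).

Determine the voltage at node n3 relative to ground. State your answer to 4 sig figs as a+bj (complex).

-386.3+0.02186j V

Apply KCL at each of the 3 non-ground nodes and solve the resulting linear system.
Node n1: branches {R2, R3, I3, I4, L1, R5, I5, R6, L3, R7, I6} → V_1 = -387.2-0.01794j
Node n2: branches {R2, I2, L1, R4, L2, L3} → V_2 = -387.2-0.01691j
Node n3: branches {R1, I1, R3, I3, I4, R4, L2, R5, R7, I7} → V_3 = -386.3+0.02186j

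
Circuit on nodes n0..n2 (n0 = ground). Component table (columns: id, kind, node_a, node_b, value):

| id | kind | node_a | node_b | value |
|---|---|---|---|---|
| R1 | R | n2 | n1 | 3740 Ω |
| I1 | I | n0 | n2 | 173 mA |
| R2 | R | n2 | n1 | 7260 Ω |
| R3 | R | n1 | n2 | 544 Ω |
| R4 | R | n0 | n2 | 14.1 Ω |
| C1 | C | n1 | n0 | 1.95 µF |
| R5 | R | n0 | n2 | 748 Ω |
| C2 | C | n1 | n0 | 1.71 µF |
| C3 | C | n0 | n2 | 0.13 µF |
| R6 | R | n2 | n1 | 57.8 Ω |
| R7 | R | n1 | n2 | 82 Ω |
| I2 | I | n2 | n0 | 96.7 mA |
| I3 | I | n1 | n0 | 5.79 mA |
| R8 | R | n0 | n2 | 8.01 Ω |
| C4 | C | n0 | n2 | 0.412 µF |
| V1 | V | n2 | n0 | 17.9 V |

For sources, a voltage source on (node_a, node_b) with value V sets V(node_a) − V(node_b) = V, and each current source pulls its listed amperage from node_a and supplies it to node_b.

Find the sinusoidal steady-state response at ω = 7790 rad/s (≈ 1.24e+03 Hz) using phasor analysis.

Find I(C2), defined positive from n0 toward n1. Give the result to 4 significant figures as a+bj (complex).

MNA unknowns: 2 node voltages V₁..V_2 plus 1 source current (V1)
R1: Y=0.0002674+0.000j on G[2,1]
I1: z[0]−=0.173, z[2]+=0.173
R2: Y=0.0001377+0.000j on G[2,1]
R3: Y=0.001838+0.000j on G[1,2]
R4: Y=0.07092+0.000j on G[0,2]
C1: Y=0.000+0.01519j on G[1,0]
R5: Y=0.001337+0.000j on G[0,2]
C2: Y=0.000+0.01332j on G[1,0]
C3: Y=0.000+0.001013j on G[0,2]
R6: Y=0.01730+0.000j on G[2,1]
R7: Y=0.01220+0.000j on G[1,2]
I2: z[2]−=0.0967, z[0]+=0.0967
I3: z[1]−=0.00579, z[0]+=0.00579
R8: Y=0.1248+0.000j on G[0,2]
C4: Y=0.000+0.003209j on G[0,2]
V1: row V2−V0=17.9, i_V1 at 2,0
solve → V1=9.805-8.808j, V2=17.90+0.000j
aux → i_V1=-3.709-0.3551j

-0.1173-0.1306j A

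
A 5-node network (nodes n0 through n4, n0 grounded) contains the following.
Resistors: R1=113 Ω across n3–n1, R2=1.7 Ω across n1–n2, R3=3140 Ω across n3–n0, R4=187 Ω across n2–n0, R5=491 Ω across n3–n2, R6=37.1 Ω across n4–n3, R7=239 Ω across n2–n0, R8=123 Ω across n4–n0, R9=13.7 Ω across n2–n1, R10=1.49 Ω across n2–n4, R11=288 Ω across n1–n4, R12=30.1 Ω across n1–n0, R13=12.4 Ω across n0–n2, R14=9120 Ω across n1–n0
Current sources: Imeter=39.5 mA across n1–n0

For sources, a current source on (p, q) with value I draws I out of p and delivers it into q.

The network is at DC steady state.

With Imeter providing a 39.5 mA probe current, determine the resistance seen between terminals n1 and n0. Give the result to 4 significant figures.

Apply KCL at each of the 4 non-ground nodes and solve the resulting linear system.
Node n1: branches {R1, R2, R9, R11, R12, R14, Imeter} → V_1 = -0.3311
Node n2: branches {R2, R4, R5, R7, R9, R10, R13} → V_2 = -0.2888
Node n3: branches {R1, R3, R5, R6} → V_3 = -0.2942
Node n4: branches {R6, R8, R10, R11} → V_4 = -0.2859

R_eq = 8.383 Ω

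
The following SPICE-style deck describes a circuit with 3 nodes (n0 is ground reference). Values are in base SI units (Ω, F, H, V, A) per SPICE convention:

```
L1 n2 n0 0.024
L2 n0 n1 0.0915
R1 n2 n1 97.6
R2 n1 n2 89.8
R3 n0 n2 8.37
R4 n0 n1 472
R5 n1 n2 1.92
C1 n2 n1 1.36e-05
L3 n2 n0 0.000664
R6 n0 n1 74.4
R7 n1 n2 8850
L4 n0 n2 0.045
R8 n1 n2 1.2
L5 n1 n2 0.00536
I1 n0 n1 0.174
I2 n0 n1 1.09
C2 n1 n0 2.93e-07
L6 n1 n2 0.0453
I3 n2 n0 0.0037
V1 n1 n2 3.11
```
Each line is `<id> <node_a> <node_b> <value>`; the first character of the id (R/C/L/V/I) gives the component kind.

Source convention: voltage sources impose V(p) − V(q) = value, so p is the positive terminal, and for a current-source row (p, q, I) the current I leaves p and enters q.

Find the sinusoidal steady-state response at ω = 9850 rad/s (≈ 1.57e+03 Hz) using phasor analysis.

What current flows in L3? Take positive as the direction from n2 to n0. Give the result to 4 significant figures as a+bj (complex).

0.6753-0.5840j A

MNA unknowns: 2 node voltages V₁..V_2 plus 1 source current (V1)
L1: Y=0.000-0.004230j on G[2,0]
L2: Y=0.000-0.001110j on G[0,1]
R1: Y=0.01025+0.000j on G[2,1]
R2: Y=0.01114+0.000j on G[1,2]
R3: Y=0.1195+0.000j on G[0,2]
R4: Y=0.002119+0.000j on G[0,1]
R5: Y=0.5208+0.000j on G[1,2]
C1: Y=0.000+0.1340j on G[2,1]
L3: Y=0.000-0.1529j on G[2,0]
R6: Y=0.01344+0.000j on G[0,1]
R7: Y=0.0001130+0.000j on G[1,2]
L4: Y=0.000-0.002256j on G[0,2]
R8: Y=0.8333+0.000j on G[1,2]
L5: Y=0.000-0.01894j on G[1,2]
I1: z[0]−=0.174, z[1]+=0.174
I2: z[0]−=1.09, z[1]+=1.09
C2: Y=0.000+0.002886j on G[1,0]
L6: Y=0.000-0.002241j on G[1,2]
I3: z[2]−=0.0037, z[0]+=0.0037
V1: row V1−V2=3.11, i_V1 at 1,2
solve → V1=6.929+4.417j, V2=3.819+4.417j
aux → i_V1=-3.114-0.4318j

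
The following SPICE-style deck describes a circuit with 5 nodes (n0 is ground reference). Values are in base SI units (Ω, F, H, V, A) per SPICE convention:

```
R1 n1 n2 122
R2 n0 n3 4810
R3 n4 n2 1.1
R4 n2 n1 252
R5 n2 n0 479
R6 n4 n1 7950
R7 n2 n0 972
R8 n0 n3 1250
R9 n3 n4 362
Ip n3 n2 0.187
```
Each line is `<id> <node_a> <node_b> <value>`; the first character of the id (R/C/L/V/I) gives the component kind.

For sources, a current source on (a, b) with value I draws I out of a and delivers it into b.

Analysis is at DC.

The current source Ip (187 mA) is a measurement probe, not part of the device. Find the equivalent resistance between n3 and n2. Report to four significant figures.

MNA unknowns: 4 node voltages V₁..V_4
R1: Y=0.008197 on G[1,2]
R2: Y=0.0002079 on G[0,3]
R3: Y=0.9091 on G[4,2]
R4: Y=0.003968 on G[2,1]
R5: Y=0.002088 on G[2,0]
R6: Y=0.0001258 on G[4,1]
R7: Y=0.001029 on G[2,0]
R8: Y=0.0008000 on G[0,3]
R9: Y=0.002762 on G[3,4]
Ip: z[3]−=0.187, z[2]+=0.187
solve → V1=13.00, V2=13.00, V3=-40.19, V4=12.84

R_eq = 284.4 Ω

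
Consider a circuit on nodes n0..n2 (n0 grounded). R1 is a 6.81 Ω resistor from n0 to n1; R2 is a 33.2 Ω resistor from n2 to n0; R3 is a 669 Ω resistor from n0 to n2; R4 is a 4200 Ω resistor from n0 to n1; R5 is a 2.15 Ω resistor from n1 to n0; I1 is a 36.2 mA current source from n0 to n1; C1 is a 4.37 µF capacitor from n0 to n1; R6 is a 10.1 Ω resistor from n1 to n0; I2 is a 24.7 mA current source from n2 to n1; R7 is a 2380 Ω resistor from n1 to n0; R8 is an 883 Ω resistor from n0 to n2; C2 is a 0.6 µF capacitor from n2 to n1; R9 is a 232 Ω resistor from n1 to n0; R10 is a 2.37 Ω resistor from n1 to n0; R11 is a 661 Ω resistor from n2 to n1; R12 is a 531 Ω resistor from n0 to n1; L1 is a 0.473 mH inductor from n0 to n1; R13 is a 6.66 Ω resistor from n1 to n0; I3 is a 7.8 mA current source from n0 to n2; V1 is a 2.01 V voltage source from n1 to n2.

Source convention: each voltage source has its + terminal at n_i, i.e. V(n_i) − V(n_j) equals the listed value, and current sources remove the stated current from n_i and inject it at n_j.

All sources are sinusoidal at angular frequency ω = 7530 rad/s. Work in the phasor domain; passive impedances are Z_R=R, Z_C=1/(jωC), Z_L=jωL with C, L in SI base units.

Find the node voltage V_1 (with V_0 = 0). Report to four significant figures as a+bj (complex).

MNA unknowns: 2 node voltages V₁..V_2 plus 1 source current (V1)
R1: Y=0.1468+0.000j on G[0,1]
R2: Y=0.03012+0.000j on G[2,0]
R3: Y=0.001495+0.000j on G[0,2]
R4: Y=0.0002381+0.000j on G[0,1]
R5: Y=0.4651+0.000j on G[1,0]
I1: z[0]−=0.0362, z[1]+=0.0362
C1: Y=0.000+0.03291j on G[0,1]
R6: Y=0.09901+0.000j on G[1,0]
I2: z[2]−=0.0247, z[1]+=0.0247
R7: Y=0.0004202+0.000j on G[1,0]
R8: Y=0.001133+0.000j on G[0,2]
C2: Y=0.000+0.004518j on G[2,1]
R9: Y=0.004310+0.000j on G[1,0]
R10: Y=0.4219+0.000j on G[1,0]
R11: Y=0.001513+0.000j on G[2,1]
R12: Y=0.001883+0.000j on G[0,1]
L1: Y=0.000-0.2808j on G[0,1]
R13: Y=0.1502+0.000j on G[1,0]
I3: z[0]−=0.0078, z[2]+=0.0078
V1: row V1−V2=2.01, i_V1 at 1,2
solve → V1=0.08022+0.01503j, V2=-1.930+0.01503j
aux → i_V1=-0.04934-0.008589j

0.08022+0.01503j V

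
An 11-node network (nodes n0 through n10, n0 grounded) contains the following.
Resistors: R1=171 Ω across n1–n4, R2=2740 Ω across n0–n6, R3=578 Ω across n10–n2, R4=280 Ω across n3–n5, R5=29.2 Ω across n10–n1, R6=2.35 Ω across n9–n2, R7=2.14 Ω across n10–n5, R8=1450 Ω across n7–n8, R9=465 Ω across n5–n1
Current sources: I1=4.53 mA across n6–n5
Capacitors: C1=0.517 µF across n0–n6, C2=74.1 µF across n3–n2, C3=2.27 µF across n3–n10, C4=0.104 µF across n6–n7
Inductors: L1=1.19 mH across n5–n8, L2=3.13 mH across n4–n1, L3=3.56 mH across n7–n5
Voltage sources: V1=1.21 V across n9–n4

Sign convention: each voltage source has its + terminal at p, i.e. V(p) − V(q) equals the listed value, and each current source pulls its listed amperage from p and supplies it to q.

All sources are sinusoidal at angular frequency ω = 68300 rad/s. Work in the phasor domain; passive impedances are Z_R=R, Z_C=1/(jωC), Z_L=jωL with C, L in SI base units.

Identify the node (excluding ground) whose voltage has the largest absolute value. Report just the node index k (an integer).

4

Apply KCL at each of the 10 non-ground nodes and solve the resulting linear system.
Node n1: branches {R1, R5, L2, R9} → V_1 = -0.009677+0.5308j
Node n2: branches {R3, C2, R6} → V_2 = 0.1527+0.3783j
Node n3: branches {R4, C2, C3} → V_3 = 0.1534+0.3796j
Node n4: branches {R1, L2, V1} → V_4 = -1.041+0.3692j
Node n5: branches {I1, L1, R4, R7, R9, L3} → V_5 = 0.1759+0.4244j
Node n6: branches {R2, I1, C1, C4} → V_6 = 0.000+0.000j
Node n7: branches {C4, R8, L3} → V_7 = 0.000-0.6377j
Node n8: branches {L1, R8} → V_8 = 0.2347+0.4112j
Node n9: branches {R6, V1} → V_9 = 0.1686+0.3692j
Node n10: branches {R3, R5, C3, R7} → V_10 = 0.1769+0.4242j
Source currents: i(V1)=-0.006789+0.003880j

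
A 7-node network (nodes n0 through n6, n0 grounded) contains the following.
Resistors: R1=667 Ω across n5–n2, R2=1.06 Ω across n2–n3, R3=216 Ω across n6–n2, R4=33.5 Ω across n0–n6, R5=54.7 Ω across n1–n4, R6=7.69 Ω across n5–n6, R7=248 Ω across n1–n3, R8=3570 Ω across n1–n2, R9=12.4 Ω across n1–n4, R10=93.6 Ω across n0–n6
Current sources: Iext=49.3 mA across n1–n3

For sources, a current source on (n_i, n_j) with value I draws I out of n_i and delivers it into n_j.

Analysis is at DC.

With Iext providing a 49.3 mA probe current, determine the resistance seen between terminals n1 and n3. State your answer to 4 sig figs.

Apply KCL at each of the 6 non-ground nodes and solve the resulting linear system.
Node n1: branches {R5, R7, R8, R9, Iext} → V_1 = -11.43
Node n2: branches {R1, R2, R3, R8} → V_2 = 0.000
Node n3: branches {R2, R7, Iext} → V_3 = 0.003394
Node n4: branches {R5, R9} → V_4 = -11.43
Node n5: branches {R1, R6} → V_5 = 0.000
Node n6: branches {R3, R4, R6, R10} → V_6 = 0.000

R_eq = 231.9 Ω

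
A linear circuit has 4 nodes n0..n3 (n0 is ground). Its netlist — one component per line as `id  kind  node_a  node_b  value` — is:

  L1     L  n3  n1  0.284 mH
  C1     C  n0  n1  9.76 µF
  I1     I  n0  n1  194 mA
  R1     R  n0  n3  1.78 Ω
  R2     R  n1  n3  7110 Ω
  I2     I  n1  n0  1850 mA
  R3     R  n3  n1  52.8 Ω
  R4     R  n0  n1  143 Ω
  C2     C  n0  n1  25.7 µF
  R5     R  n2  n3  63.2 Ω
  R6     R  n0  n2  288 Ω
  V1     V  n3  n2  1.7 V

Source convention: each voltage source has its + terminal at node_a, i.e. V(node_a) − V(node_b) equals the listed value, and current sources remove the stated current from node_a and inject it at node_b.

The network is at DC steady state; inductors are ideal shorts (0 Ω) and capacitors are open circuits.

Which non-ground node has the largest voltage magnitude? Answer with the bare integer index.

2

Apply KCL at each of the 3 non-ground nodes and solve the resulting linear system.
Node n1: branches {L1, C1, I1, R2, I2, R3, R4, C2} → V_1 = -2.883
Node n2: branches {R5, R6, V1} → V_2 = -4.583
Node n3: branches {L1, R1, R2, R3, R5, V1} → V_3 = -2.883
Source currents: i(L1)=1.636, i(V1)=-0.04281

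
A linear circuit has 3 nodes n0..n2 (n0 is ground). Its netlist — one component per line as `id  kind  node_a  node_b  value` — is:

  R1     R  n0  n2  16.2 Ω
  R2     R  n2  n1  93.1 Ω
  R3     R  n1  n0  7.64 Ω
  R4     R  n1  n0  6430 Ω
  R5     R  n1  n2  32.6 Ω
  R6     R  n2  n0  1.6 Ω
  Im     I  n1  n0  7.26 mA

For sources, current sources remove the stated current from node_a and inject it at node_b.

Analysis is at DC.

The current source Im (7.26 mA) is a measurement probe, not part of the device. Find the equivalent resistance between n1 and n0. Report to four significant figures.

Element admittances at DC:
  Y(R1) = 0.06173 S between n0,n2
  Y(R2) = 0.01074 S between n2,n1
  Y(R3) = 0.1309 S between n1,n0
  Y(R4) = 0.0001555 S between n1,n0
  Y(R5) = 0.03067 S between n1,n2
  Y(R6) = 0.6250 S between n2,n0
  Im: injects 0.00726 A into n0 (from n1)
Assemble and solve the 2×2 MNA system:
  V(n1)=-0.04268  V(n2)=-0.002428

R_eq = 5.879 Ω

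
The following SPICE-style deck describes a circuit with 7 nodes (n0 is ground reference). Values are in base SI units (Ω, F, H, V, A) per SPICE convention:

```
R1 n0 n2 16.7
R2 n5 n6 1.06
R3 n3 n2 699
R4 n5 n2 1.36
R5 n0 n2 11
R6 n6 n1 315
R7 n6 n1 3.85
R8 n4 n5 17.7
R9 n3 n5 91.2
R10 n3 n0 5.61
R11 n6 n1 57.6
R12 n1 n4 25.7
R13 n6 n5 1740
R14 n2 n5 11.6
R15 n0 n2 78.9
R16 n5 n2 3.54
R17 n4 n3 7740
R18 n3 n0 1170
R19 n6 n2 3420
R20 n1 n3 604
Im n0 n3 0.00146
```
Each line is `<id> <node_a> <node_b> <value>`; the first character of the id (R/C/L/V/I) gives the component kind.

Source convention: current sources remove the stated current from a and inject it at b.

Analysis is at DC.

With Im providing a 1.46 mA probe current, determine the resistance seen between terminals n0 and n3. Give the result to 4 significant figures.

R_eq = 5.208 Ω

Apply KCL at each of the 6 non-ground nodes and solve the resulting linear system.
Node n1: branches {R6, R7, R11, R12, R20} → V_1 = 0.0007296
Node n2: branches {R1, R3, R4, R5, R14, R15, R16, R19} → V_2 = 0.0006007
Node n3: branches {R3, R9, R10, R17, R18, R20, Im} → V_3 = 0.007603
Node n4: branches {R8, R12, R17} → V_4 = 0.0007099
Node n5: branches {R2, R4, R8, R9, R13, R14, R16} → V_5 = 0.0006806
Node n6: branches {R2, R6, R7, R11, R13, R19} → V_6 = 0.0006918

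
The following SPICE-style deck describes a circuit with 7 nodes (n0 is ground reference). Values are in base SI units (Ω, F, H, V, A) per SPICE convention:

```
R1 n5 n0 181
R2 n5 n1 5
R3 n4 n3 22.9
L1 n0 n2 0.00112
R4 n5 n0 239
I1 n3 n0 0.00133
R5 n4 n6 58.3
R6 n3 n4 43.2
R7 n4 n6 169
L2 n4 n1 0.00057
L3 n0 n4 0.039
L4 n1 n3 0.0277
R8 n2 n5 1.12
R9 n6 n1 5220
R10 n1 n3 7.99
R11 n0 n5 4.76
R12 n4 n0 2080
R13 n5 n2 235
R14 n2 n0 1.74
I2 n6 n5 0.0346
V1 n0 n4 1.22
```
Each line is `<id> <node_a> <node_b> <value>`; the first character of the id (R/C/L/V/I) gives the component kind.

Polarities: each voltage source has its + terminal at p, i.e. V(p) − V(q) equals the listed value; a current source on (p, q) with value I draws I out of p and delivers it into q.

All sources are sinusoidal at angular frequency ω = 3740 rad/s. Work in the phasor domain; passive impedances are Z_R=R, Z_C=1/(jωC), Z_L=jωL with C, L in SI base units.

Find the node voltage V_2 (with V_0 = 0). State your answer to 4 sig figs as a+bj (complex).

-0.1457+0.01319j V

Element admittances at ω=3740 rad/s:
  Y(R1) = 0.005525+0.000j S between n5,n0
  Y(R2) = 0.2000+0.000j S between n5,n1
  Y(R3) = 0.04367+0.000j S between n4,n3
  Y(L1) = 0.000-0.2387j S between n0,n2
  Y(R4) = 0.004184+0.000j S between n5,n0
  I1: injects 0.00133 A into n0 (from n3)
  Y(R5) = 0.01715+0.000j S between n4,n6
  Y(R6) = 0.02315+0.000j S between n3,n4
  Y(R7) = 0.005917+0.000j S between n4,n6
  Y(L2) = 0.000-0.4691j S between n4,n1
  Y(L3) = 0.000-0.006856j S between n0,n4
  Y(L4) = 0.000-0.009653j S between n1,n3
  Y(R8) = 0.8929+0.000j S between n2,n5
  Y(R9) = 0.0001916+0.000j S between n6,n1
  Y(R10) = 0.1252+0.000j S between n1,n3
  Y(R11) = 0.2101+0.000j S between n0,n5
  Y(R12) = 0.0004808+0.000j S between n4,n0
  Y(R13) = 0.004255+0.000j S between n5,n2
  Y(R14) = 0.5747+0.000j S between n2,n0
  I2: injects 0.0346 A into n5 (from n6)
  V1: constraint V(n0)−V(n4) = 1.22
Assemble and solve the 7×7 MNA system:
  V(n1)=-1.070+0.3386j  V(n2)=-0.1457+0.01319j  V(n3)=-1.123+0.2181j  V(n4)=-1.220+0.000j  V(n5)=-0.2355+0.06041j  V(n6)=-2.706+0.002788j
  i(V1)=-0.1316+0.06400j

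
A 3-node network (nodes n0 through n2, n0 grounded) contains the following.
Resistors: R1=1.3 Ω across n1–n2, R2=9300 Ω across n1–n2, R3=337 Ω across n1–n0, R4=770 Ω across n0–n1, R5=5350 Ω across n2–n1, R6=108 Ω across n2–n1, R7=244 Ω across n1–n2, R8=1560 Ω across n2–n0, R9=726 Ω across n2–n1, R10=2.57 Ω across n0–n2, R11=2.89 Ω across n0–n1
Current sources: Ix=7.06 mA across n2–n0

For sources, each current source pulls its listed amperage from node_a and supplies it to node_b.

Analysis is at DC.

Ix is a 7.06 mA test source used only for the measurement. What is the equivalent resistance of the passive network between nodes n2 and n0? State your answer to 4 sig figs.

MNA unknowns: 2 node voltages V₁..V_2
R1: Y=0.7692 on G[1,2]
R2: Y=0.0001075 on G[1,2]
R3: Y=0.002967 on G[1,0]
R4: Y=0.001299 on G[0,1]
R5: Y=0.0001869 on G[2,1]
R6: Y=0.009259 on G[2,1]
R7: Y=0.004098 on G[1,2]
R8: Y=0.0006410 on G[2,0]
R9: Y=0.001377 on G[2,1]
R10: Y=0.3891 on G[0,2]
R11: Y=0.3460 on G[0,1]
Ix: z[2]−=0.00706, z[0]+=0.00706
solve → V1=-0.007723, V2=-0.01117

R_eq = 1.583 Ω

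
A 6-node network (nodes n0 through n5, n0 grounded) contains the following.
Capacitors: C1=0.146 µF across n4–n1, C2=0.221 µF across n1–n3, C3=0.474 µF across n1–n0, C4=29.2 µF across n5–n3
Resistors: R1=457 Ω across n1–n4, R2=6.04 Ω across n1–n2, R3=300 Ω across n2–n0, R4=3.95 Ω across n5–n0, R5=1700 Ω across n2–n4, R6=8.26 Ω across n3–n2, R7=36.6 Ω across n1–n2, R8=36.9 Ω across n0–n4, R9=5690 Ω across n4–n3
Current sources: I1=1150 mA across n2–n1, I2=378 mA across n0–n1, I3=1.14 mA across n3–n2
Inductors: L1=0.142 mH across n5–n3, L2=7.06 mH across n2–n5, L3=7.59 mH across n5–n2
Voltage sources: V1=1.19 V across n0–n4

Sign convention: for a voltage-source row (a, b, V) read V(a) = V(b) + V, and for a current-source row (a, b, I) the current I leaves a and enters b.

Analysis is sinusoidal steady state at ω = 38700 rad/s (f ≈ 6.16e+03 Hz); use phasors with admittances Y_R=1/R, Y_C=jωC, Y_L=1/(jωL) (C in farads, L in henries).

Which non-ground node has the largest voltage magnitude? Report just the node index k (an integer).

Element admittances at ω=38700 rad/s:
  Y(C1) = 0.000+0.005650j S between n4,n1
  Y(R1) = 0.002188+0.000j S between n1,n4
  Y(R2) = 0.1656+0.000j S between n1,n2
  Y(R3) = 0.003333+0.000j S between n2,n0
  Y(R4) = 0.2532+0.000j S between n5,n0
  Y(R5) = 0.0005882+0.000j S between n2,n4
  Y(R6) = 0.1211+0.000j S between n3,n2
  Y(R7) = 0.02732+0.000j S between n1,n2
  Y(R8) = 0.02710+0.000j S between n0,n4
  I1: injects 1.15 A into n1 (from n2)
  I2: injects 0.378 A into n1 (from n0)
  Y(L1) = 0.000-0.1820j S between n5,n3
  Y(C2) = 0.000+0.008553j S between n1,n3
  Y(L2) = 0.000-0.003660j S between n2,n5
  Y(C3) = 0.000+0.01834j S between n1,n0
  Y(R9) = 0.0001757+0.000j S between n4,n3
  Y(L3) = 0.000-0.003404j S between n5,n2
  Y(C4) = 0.000+1.130j S between n5,n3
  I3: injects 0.00114 A into n2 (from n3)
  V1: constraint V(n0)−V(n4) = 1.19
Assemble and solve the 6×6 MNA system:
  V(n1)=9.469-4.898j  V(n2)=2.446-3.352j  V(n3)=0.6850-1.087j  V(n4)=-1.190+0.000j  V(n5)=0.8948-0.8290j
  i(V1)=-0.08572-0.04734j

1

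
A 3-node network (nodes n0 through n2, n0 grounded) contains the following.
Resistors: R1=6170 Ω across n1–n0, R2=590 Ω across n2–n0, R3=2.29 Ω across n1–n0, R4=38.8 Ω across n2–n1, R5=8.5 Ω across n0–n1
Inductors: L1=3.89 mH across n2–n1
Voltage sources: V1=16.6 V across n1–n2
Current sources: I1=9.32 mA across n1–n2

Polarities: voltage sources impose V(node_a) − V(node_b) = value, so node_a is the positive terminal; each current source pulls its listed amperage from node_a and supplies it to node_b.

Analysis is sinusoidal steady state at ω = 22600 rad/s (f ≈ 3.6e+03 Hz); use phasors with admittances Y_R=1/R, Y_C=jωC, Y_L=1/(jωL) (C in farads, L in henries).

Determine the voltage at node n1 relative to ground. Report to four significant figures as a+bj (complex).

MNA unknowns: 2 node voltages V₁..V_2 plus 1 source current (V1)
R1: Y=0.0001621+0.000j on G[1,0]
L1: Y=0.000-0.01137j on G[2,1]
R2: Y=0.001695+0.000j on G[2,0]
R3: Y=0.4367+0.000j on G[1,0]
R4: Y=0.02577+0.000j on G[2,1]
R5: Y=0.1176+0.000j on G[0,1]
V1: row V1−V2=16.6, i_V1 at 1,2
I1: z[1]−=0.00932, z[2]+=0.00932
solve → V1=0.05059+0.000j, V2=-16.55+0.000j
aux → i_V1=-0.4652+0.1888j

0.05059+0.000j V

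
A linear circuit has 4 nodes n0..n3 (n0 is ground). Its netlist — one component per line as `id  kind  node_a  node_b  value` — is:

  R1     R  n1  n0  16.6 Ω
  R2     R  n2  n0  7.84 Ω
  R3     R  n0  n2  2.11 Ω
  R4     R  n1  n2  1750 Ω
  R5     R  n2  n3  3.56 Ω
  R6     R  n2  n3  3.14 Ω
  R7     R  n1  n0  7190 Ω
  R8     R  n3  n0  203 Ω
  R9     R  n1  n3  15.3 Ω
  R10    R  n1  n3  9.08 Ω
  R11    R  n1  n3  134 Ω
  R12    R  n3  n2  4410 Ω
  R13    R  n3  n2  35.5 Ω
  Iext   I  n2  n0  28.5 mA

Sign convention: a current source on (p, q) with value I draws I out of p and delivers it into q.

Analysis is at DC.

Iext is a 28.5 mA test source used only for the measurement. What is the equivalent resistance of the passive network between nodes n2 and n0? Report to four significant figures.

Apply KCL at each of the 3 non-ground nodes and solve the resulting linear system.
Node n1: branches {R1, R4, R7, R9, R10, R11} → V_1 = -0.03065
Node n2: branches {R2, R3, R4, R5, R6, R12, R13, Iext} → V_2 = -0.04397
Node n3: branches {R5, R6, R8, R9, R10, R11, R12, R13} → V_3 = -0.04072

R_eq = 1.543 Ω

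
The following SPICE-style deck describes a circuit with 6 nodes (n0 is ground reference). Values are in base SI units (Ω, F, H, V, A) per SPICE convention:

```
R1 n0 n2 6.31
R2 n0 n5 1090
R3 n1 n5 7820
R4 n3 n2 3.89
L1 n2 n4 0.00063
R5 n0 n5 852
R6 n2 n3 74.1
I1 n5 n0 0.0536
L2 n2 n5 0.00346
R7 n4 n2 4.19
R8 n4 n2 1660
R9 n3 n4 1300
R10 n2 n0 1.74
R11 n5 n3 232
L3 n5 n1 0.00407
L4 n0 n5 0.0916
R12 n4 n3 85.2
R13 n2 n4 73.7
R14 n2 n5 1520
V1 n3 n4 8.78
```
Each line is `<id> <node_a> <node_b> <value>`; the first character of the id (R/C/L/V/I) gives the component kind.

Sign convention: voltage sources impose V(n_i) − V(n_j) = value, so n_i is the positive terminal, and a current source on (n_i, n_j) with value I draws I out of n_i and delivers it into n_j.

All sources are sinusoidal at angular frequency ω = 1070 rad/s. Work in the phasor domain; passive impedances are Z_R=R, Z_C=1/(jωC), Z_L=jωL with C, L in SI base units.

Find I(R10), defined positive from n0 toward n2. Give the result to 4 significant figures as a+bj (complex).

0.04142+0.0002848j A

Element admittances at ω=1070 rad/s:
  Y(R1) = 0.1585+0.000j S between n0,n2
  Y(R2) = 0.0009174+0.000j S between n0,n5
  Y(R3) = 0.0001279+0.000j S between n1,n5
  Y(R4) = 0.2571+0.000j S between n3,n2
  Y(L1) = 0.000-1.483j S between n2,n4
  Y(R5) = 0.001174+0.000j S between n0,n5
  Y(R6) = 0.01350+0.000j S between n2,n3
  I1: injects 0.0536 A into n0 (from n5)
  Y(L2) = 0.000-0.2701j S between n2,n5
  Y(R7) = 0.2387+0.000j S between n4,n2
  Y(R8) = 0.0006024+0.000j S between n4,n2
  Y(R9) = 0.0007692+0.000j S between n3,n4
  Y(R10) = 0.5747+0.000j S between n2,n0
  Y(R11) = 0.004310+0.000j S between n5,n3
  Y(L3) = 0.000-0.2296j S between n5,n1
  Y(L4) = 0.000-0.01020j S between n0,n5
  Y(R12) = 0.01174+0.000j S between n4,n3
  Y(R13) = 0.01357+0.000j S between n2,n4
  Y(R14) = 0.0006579+0.000j S between n2,n5
  V1: constraint V(n3)−V(n4) = 8.78
Assemble and solve the 6×6 MNA system:
  V(n1)=-0.04886-0.06463j  V(n2)=-0.07207-0.0004955j  V(n3)=8.194-1.445j  V(n4)=-0.5856-1.445j  V(n5)=-0.04886-0.06463j
  i(V1)=-2.382+0.3967j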